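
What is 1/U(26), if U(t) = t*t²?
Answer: 1/17576 ≈ 5.6896e-5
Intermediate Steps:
U(t) = t³
1/U(26) = 1/(26³) = 1/17576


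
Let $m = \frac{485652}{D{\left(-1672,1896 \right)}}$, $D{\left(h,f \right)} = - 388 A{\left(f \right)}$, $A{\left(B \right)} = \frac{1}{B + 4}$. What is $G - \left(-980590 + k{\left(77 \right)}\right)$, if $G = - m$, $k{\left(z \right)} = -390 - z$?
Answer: $\frac{325847229}{97} \approx 3.3592 \cdot 10^{6}$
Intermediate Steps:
$A{\left(B \right)} = \frac{1}{4 + B}$
$D{\left(h,f \right)} = - \frac{388}{4 + f}$
$m = - \frac{230684700}{97}$ ($m = \frac{485652}{\left(-388\right) \frac{1}{4 + 1896}} = \frac{485652}{\left(-388\right) \frac{1}{1900}} = \frac{485652}{- \frac{97}{475}} = 485652 \left(- \frac{475}{97}\right) = - \frac{230684700}{97} \approx -2.3782 \cdot 10^{6}$)
$G = \frac{230684700}{97}$ ($G = \left(-1\right) \left(- \frac{230684700}{97}\right) = \frac{230684700}{97} \approx 2.3782 \cdot 10^{6}$)
$G - \left(-980590 + k{\left(77 \right)}\right) = \frac{230684700}{97} + \left(980590 - \left(-390 - 77\right)\right) = \frac{230684700}{97} + \left(980590 - -467\right) = \frac{230684700}{97} + \left(980590 + 467\right) = \frac{230684700}{97} + 981057 = \frac{325847229}{97}$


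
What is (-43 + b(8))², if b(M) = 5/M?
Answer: 114921/64 ≈ 1795.6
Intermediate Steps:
(-43 + b(8))² = (-43 + 5/8)² = (-339/8)² = 114921/64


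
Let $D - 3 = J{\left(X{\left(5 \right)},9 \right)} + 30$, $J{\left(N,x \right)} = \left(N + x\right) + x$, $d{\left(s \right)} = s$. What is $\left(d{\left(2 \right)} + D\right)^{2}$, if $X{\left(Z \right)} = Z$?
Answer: $3364$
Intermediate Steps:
$J{\left(N,x \right)} = N + 2 x$
$D = 56$ ($D = 3 + \left(\left(5 + 2 \cdot 9\right) + 30\right) = 3 + \left(\left(5 + 18\right) + 30\right) = 3 + \left(23 + 30\right) = 3 + 53 = 56$)
$\left(d{\left(2 \right)} + D\right)^{2} = \left(2 + 56\right)^{2} = 58^{2} = 3364$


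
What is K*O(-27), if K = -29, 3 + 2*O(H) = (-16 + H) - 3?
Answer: 1421/2 ≈ 710.50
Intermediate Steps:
O(H) = -11 + H/2 (O(H) = -3/2 + ((-16 + H) - 3)/2 = -3/2 + (-19 + H)/2 = -3/2 + (-19/2 + H/2) = -11 + H/2)
K*O(-27) = -29*(-11 + (½)*(-27)) = -29*(-11 - 27/2) = -29*(-49/2) = 1421/2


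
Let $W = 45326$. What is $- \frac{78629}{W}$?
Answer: $- \frac{78629}{45326} \approx -1.7347$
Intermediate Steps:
$- \frac{78629}{W} = - \frac{78629}{45326}$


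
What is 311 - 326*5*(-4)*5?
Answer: 32911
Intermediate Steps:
311 - 326*5*(-4)*5 = 311 - (-6520)*5 = 311 - 326*(-100) = 311 + 32600 = 32911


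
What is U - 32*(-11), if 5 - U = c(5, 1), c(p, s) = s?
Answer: 356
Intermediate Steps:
U = 4 (U = 5 - 1*1 = 5 - 1 = 4)
U - 32*(-11) = 4 - 32*(-11) = 4 + 352 = 356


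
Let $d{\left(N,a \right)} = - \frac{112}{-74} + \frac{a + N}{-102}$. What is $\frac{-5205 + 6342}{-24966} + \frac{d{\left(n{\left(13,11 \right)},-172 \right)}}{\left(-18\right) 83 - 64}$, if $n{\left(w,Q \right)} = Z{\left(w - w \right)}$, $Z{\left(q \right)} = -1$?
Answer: $- \frac{20432311}{429232116} \approx -0.047602$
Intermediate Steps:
$n{\left(w,Q \right)} = -1$
$d{\left(N,a \right)} = \frac{56}{37} - \frac{N}{102} - \frac{a}{102}$ ($d{\left(N,a \right)} = \left(-112\right) \left(- \frac{1}{74}\right) + \left(N + a\right) \left(- \frac{1}{102}\right) = \frac{56}{37} - \left(\frac{N}{102} + \frac{a}{102}\right) = \frac{56}{37} - \frac{N}{102} - \frac{a}{102}$)
$\frac{-5205 + 6342}{-24966} + \frac{d{\left(n{\left(13,11 \right)},-172 \right)}}{\left(-18\right) 83 - 64} = \frac{-5205 + 6342}{-24966} + \frac{\frac{56}{37} - - \frac{1}{102} - - \frac{86}{51}}{\left(-18\right) 83 - 64} = 1137 \left(- \frac{1}{24966}\right) + \frac{\frac{56}{37} + \frac{1}{102} + \frac{86}{51}}{-1494 - 64} = - \frac{379}{8322} + \frac{12113}{3774 \left(-1558\right)} = - \frac{379}{8322} + \frac{12113}{3774} \left(- \frac{1}{1558}\right) = - \frac{379}{8322} - \frac{12113}{5879892} = - \frac{20432311}{429232116}$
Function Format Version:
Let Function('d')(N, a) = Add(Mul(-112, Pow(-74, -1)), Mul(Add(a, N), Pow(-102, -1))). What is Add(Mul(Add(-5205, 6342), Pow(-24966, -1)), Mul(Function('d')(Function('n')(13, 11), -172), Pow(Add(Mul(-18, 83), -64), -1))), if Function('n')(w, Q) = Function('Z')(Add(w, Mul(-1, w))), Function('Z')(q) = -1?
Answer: Rational(-20432311, 429232116) ≈ -0.047602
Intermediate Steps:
Function('n')(w, Q) = -1
Function('d')(N, a) = Add(Rational(56, 37), Mul(Rational(-1, 102), N), Mul(Rational(-1, 102), a)) (Function('d')(N, a) = Add(Mul(-112, Rational(-1, 74)), Mul(Add(N, a), Rational(-1, 102))) = Add(Rational(56, 37), Add(Mul(Rational(-1, 102), N), Mul(Rational(-1, 102), a))) = Add(Rational(56, 37), Mul(Rational(-1, 102), N), Mul(Rational(-1, 102), a)))
Add(Mul(Add(-5205, 6342), Pow(-24966, -1)), Mul(Function('d')(Function('n')(13, 11), -172), Pow(Add(Mul(-18, 83), -64), -1))) = Add(Mul(Add(-5205, 6342), Pow(-24966, -1)), Mul(Add(Rational(56, 37), Mul(Rational(-1, 102), -1), Mul(Rational(-1, 102), -172)), Pow(Add(Mul(-18, 83), -64), -1))) = Add(Mul(1137, Rational(-1, 24966)), Mul(Add(Rational(56, 37), Rational(1, 102), Rational(86, 51)), Pow(Add(-1494, -64), -1))) = Add(Rational(-379, 8322), Mul(Rational(12113, 3774), Pow(-1558, -1))) = Add(Rational(-379, 8322), Mul(Rational(12113, 3774), Rational(-1, 1558))) = Add(Rational(-379, 8322), Rational(-12113, 5879892)) = Rational(-20432311, 429232116)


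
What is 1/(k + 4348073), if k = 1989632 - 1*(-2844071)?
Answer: 1/9181776 ≈ 1.0891e-7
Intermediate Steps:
k = 4833703 (k = 1989632 + 2844071 = 4833703)
1/(k + 4348073) = 1/(4833703 + 4348073) = 1/9181776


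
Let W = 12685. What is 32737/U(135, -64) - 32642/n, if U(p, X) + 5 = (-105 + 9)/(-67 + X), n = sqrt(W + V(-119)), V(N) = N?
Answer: -4288547/559 - 16321*sqrt(12566)/6283 ≈ -7963.0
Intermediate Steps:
n = sqrt(12566) (n = sqrt(12685 - 119) = sqrt(12566) ≈ 112.10)
U(p, X) = -5 - 96/(-67 + X) (U(p, X) = -5 + (-105 + 9)/(-67 + X) = -5 - 96/(-67 + X))
32737/U(135, -64) - 32642/n = 32737/(((239 - 5*(-64))/(-67 - 64))) - 32642*sqrt(12566)/12566 = 32737/(((239 + 320)/(-131))) - 16321*sqrt(12566)/6283 = 32737/((-1/131*559)) - 16321*sqrt(12566)/6283 = 32737/(-559/131) - 16321*sqrt(12566)/6283 = 32737*(-131/559) - 16321*sqrt(12566)/6283 = -4288547/559 - 16321*sqrt(12566)/6283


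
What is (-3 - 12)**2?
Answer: 225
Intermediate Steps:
(-3 - 12)**2 = (-15)**2 = 225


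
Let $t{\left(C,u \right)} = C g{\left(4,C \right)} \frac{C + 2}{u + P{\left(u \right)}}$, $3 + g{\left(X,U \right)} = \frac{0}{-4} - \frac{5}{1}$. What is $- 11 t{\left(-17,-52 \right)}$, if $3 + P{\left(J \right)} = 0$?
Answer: $-408$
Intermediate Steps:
$P{\left(J \right)} = -3$ ($P{\left(J \right)} = -3 + 0 = -3$)
$g{\left(X,U \right)} = -8$ ($g{\left(X,U \right)} = -3 + \left(\frac{0}{-4} - \frac{5}{1}\right) = -3 + \left(0 \left(- \frac{1}{4}\right) - 5\right) = -3 + \left(0 - 5\right) = -3 - 5 = -8$)
$t{\left(C,u \right)} = - \frac{8 C \left(2 + C\right)}{-3 + u}$ ($t{\left(C,u \right)} = C \left(-8\right) \frac{C + 2}{u - 3} = - 8 C \frac{2 + C}{-3 + u} = - \frac{8 C \left(2 + C\right)}{-3 + u}$)
$- 11 t{\left(-17,-52 \right)} = - 11 \left(\left(-8\right) \left(-17\right) \frac{1}{-3 - 52} \left(2 - 17\right)\right) = - 11 \left(\left(-8\right) \left(-17\right) \frac{1}{-55} \left(-15\right)\right) = - 11 \left(\left(-8\right) \left(-17\right) \left(- \frac{1}{55}\right) \left(-15\right)\right) = \left(-11\right) \frac{408}{11} = -408$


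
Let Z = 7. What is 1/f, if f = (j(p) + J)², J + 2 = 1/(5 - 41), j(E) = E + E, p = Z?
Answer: 1296/185761 ≈ 0.0069767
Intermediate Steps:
p = 7
j(E) = 2*E
J = -73/36 (J = -2 + 1/(5 - 41) = -2 + 1/(-36) = -2 - 1/36 = -73/36 ≈ -2.0278)
f = 185761/1296 (f = (2*7 - 73/36)² = (14 - 73/36)² = (431/36)² = 185761/1296 ≈ 143.33)
1/f = 1/(185761/1296) = 1296/185761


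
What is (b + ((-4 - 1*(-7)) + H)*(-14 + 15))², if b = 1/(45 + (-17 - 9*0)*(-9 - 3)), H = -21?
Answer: 20079361/62001 ≈ 323.86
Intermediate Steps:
b = 1/249 (b = 1/(45 + (-17 + 0)*(-12)) = 1/(45 - 17*(-12)) = 1/(45 + 204) = 1/249 ≈ 0.0040161)
(b + ((-4 - 1*(-7)) + H)*(-14 + 15))² = (1/249 + ((-4 - 1*(-7)) - 21)*(-14 + 15))² = (1/249 + ((-4 + 7) - 21)*1)² = (1/249 + (3 - 21)*1)² = (1/249 - 18*1)² = (1/249 - 18)² = (-4481/249)² = 20079361/62001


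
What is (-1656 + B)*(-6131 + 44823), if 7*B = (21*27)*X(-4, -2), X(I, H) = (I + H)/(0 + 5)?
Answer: -339174072/5 ≈ -6.7835e+7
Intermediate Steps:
X(I, H) = H/5 + I/5 (X(I, H) = (H + I)/5 = (H + I)*(1/5) = H/5 + I/5)
B = -486/5 (B = ((21*27)*((1/5)*(-2) + (1/5)*(-4)))/7 = (567*(-2/5 - 4/5))/7 = (567*(-6/5))/7 = (1/7)*(-3402/5) = -486/5 ≈ -97.200)
(-1656 + B)*(-6131 + 44823) = (-1656 - 486/5)*(-6131 + 44823) = -8766/5*38692 = -339174072/5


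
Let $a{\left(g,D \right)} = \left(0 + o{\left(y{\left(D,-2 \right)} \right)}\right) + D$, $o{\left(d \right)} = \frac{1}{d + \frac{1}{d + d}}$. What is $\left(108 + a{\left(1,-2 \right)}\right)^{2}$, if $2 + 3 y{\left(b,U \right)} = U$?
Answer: $\frac{18679684}{1681} \approx 11112.0$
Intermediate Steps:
$y{\left(b,U \right)} = - \frac{2}{3} + \frac{U}{3}$
$o{\left(d \right)} = \frac{1}{d + \frac{1}{2 d}}$
$a{\left(g,D \right)} = - \frac{24}{41} + D$ ($a{\left(g,D \right)} = \left(0 + \frac{2 \left(- \frac{2}{3} + \frac{1}{3} \left(-2\right)\right)}{1 + 2 \left(- \frac{2}{3} + \frac{1}{3} \left(-2\right)\right)^{2}}\right) + D = \left(0 + \frac{2 \left(- \frac{2}{3} - \frac{2}{3}\right)}{1 + 2 \left(- \frac{2}{3} - \frac{2}{3}\right)^{2}}\right) + D = \left(0 + 2 \left(- \frac{4}{3}\right) \frac{1}{1 + 2 \left(- \frac{4}{3}\right)^{2}}\right) + D = \left(0 + 2 \left(- \frac{4}{3}\right) \frac{1}{1 + 2 \cdot \frac{16}{9}}\right) + D = \left(0 + 2 \left(- \frac{4}{3}\right) \frac{1}{1 + \frac{32}{9}}\right) + D = \left(0 + 2 \left(- \frac{4}{3}\right) \frac{1}{\frac{41}{9}}\right) + D = \left(0 + 2 \left(- \frac{4}{3}\right) \frac{9}{41}\right) + D = \left(0 - \frac{24}{41}\right) + D = - \frac{24}{41} + D$)
$\left(108 + a{\left(1,-2 \right)}\right)^{2} = \left(108 - \frac{106}{41}\right)^{2} = \left(\frac{4322}{41}\right)^{2} = \frac{18679684}{1681}$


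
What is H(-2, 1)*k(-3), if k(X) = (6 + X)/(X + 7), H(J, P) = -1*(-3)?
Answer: 9/4 ≈ 2.2500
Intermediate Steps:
H(J, P) = 3
k(X) = (6 + X)/(7 + X)
H(-2, 1)*k(-3) = 3*((6 - 3)/(7 - 3)) = 3*(3/4) = 9/4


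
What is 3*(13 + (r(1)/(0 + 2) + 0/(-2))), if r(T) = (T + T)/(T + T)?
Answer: 81/2 ≈ 40.500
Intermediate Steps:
r(T) = 1 (r(T) = (2*T)/((2*T)) = (2*T)*(1/(2*T)) = 1)
3*(13 + (r(1)/(0 + 2) + 0/(-2))) = 3*(13 + (1/(0 + 2) + 0/(-2))) = 3*(13 + (1/2 + 0*(-½))) = 3*(13 + (1*(½) + 0)) = 3*(13 + (½ + 0)) = 3*(13 + ½) = 3*(27/2) = 81/2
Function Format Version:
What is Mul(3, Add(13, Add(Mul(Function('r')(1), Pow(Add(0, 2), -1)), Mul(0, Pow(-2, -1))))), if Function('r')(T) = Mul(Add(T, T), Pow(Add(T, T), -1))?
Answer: Rational(81, 2) ≈ 40.500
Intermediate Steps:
Function('r')(T) = 1 (Function('r')(T) = Mul(Mul(2, T), Pow(Mul(2, T), -1)) = Mul(Mul(2, T), Mul(Rational(1, 2), Pow(T, -1))) = 1)
Mul(3, Add(13, Add(Mul(Function('r')(1), Pow(Add(0, 2), -1)), Mul(0, Pow(-2, -1))))) = Mul(3, Add(13, Add(Mul(1, Pow(Add(0, 2), -1)), Mul(0, Pow(-2, -1))))) = Mul(3, Add(13, Add(Mul(1, Pow(2, -1)), Mul(0, Rational(-1, 2))))) = Mul(3, Add(13, Add(Mul(1, Rational(1, 2)), 0))) = Mul(3, Add(13, Add(Rational(1, 2), 0))) = Mul(3, Add(13, Rational(1, 2))) = Mul(3, Rational(27, 2)) = Rational(81, 2)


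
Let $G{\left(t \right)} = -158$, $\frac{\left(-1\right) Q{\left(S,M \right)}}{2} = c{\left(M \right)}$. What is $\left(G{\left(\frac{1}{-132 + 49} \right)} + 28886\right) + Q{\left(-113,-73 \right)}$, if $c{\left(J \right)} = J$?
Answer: $28874$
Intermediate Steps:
$Q{\left(S,M \right)} = - 2 M$
$\left(G{\left(\frac{1}{-132 + 49} \right)} + 28886\right) + Q{\left(-113,-73 \right)} = \left(-158 + 28886\right) - -146 = 28728 + 146 = 28874$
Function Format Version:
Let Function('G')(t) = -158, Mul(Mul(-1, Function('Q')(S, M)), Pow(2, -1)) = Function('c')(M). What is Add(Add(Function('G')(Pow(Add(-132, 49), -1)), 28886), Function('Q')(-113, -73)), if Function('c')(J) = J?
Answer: 28874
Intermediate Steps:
Function('Q')(S, M) = Mul(-2, M)
Add(Add(Function('G')(Pow(Add(-132, 49), -1)), 28886), Function('Q')(-113, -73)) = Add(Add(-158, 28886), Mul(-2, -73)) = Add(28728, 146) = 28874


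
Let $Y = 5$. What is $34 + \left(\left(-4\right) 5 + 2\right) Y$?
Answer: $-56$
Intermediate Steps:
$34 + \left(\left(-4\right) 5 + 2\right) Y = 34 + \left(\left(-4\right) 5 + 2\right) 5 = 34 + \left(-20 + 2\right) 5 = 34 - 90 = -56$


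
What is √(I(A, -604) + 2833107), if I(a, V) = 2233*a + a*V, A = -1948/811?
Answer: 17*√6438825015/811 ≈ 1682.0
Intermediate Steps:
A = -1948/811 (A = -1948*1/811 = -1948/811 ≈ -2.4020)
I(a, V) = 2233*a + V*a
√(I(A, -604) + 2833107) = √(-1948*(2233 - 604)/811 + 2833107) = √(-1948/811*1629 + 2833107) = √(-3173292/811 + 2833107) = √(2294476485/811) = 17*√6438825015/811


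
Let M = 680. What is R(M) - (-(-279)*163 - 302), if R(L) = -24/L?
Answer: -3839878/85 ≈ -45175.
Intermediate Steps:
R(M) - (-(-279)*163 - 302) = -24/680 - (-(-279)*163 - 302) = -24*1/680 - (-279*(-163) - 302) = -3/85 - (45477 - 302) = -3/85 - 1*45175 = -3/85 - 45175 = -3839878/85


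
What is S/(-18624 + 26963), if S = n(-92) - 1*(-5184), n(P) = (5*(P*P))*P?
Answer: -3888256/8339 ≈ -466.27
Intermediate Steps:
n(P) = 5*P**3 (n(P) = (5*P**2)*P = 5*P**3)
S = -3888256 (S = 5*(-92)**3 - 1*(-5184) = 5*(-778688) + 5184 = -3893440 + 5184 = -3888256)
S/(-18624 + 26963) = -3888256/(-18624 + 26963) = -3888256/8339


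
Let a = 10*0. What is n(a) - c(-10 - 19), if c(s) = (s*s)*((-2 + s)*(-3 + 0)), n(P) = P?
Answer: -78213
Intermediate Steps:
a = 0
c(s) = s**2*(6 - 3*s) (c(s) = s**2*((-2 + s)*(-3)) = s**2*(6 - 3*s))
n(a) - c(-10 - 19) = 0 - 3*(-10 - 19)**2*(2 - (-10 - 19)) = 0 - 3*(-29)**2*(2 - 1*(-29)) = 0 - 3*841*(2 + 29) = 0 - 3*841*31 = 0 - 1*78213 = 0 - 78213 = -78213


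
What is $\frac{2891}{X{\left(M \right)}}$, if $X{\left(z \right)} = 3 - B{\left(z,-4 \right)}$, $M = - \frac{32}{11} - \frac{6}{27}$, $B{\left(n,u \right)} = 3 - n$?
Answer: $- \frac{286209}{310} \approx -923.25$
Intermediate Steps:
$M = - \frac{310}{99}$ ($M = \left(-32\right) \frac{1}{11} - \frac{2}{9} = - \frac{32}{11} - \frac{2}{9} = - \frac{310}{99} \approx -3.1313$)
$X{\left(z \right)} = z$ ($X{\left(z \right)} = 3 - \left(3 - z\right) = 3 + \left(-3 + z\right) = z$)
$\frac{2891}{X{\left(M \right)}} = \frac{2891}{- \frac{310}{99}} = 2891 \left(- \frac{99}{310}\right) = - \frac{286209}{310}$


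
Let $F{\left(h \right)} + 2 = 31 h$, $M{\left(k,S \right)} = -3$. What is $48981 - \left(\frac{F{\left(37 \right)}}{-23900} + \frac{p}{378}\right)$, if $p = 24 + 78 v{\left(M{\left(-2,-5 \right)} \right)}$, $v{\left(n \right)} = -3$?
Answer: $\frac{2107188581}{43020} \approx 48982.0$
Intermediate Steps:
$F{\left(h \right)} = -2 + 31 h$
$p = -210$ ($p = 24 + 78 \left(-3\right) = 24 - 234 = -210$)
$48981 - \left(\frac{F{\left(37 \right)}}{-23900} + \frac{p}{378}\right) = 48981 - \left(\frac{-2 + 31 \cdot 37}{-23900} - \frac{210}{378}\right) = 48981 - \left(\left(-2 + 1147\right) \left(- \frac{1}{23900}\right) - \frac{5}{9}\right) = 48981 - \left(1145 \left(- \frac{1}{23900}\right) - \frac{5}{9}\right) = 48981 - \left(- \frac{229}{4780} - \frac{5}{9}\right) = 48981 - - \frac{25961}{43020} = 48981 + \frac{25961}{43020} = \frac{2107188581}{43020}$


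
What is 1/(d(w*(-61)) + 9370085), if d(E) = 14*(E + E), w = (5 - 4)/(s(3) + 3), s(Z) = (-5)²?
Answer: 1/9370024 ≈ 1.0672e-7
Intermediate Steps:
s(Z) = 25
w = 1/28 (w = (5 - 4)/(25 + 3) = 1/28 ≈ 0.035714)
d(E) = 28*E (d(E) = 14*(2*E) = 28*E)
1/(d(w*(-61)) + 9370085) = 1/(28*((1/28)*(-61)) + 9370085) = 1/(28*(-61/28) + 9370085) = 1/(-61 + 9370085) = 1/9370024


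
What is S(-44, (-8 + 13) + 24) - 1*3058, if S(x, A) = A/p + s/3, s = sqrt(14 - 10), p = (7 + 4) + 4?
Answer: -15277/5 ≈ -3055.4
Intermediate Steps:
p = 15 (p = 11 + 4 = 15)
s = 2 (s = sqrt(4) = 2)
S(x, A) = 2/3 + A/15 (S(x, A) = A/15 + 2/3 = 2/3 + A/15)
S(-44, (-8 + 13) + 24) - 1*3058 = (2/3 + ((-8 + 13) + 24)/15) - 1*3058 = (2/3 + (5 + 24)/15) - 3058 = (2/3 + (1/15)*29) - 3058 = (2/3 + 29/15) - 3058 = 13/5 - 3058 = -15277/5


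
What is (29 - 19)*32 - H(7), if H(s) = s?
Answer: 313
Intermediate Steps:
(29 - 19)*32 - H(7) = (29 - 19)*32 - 1*7 = 10*32 - 7 = 320 - 7 = 313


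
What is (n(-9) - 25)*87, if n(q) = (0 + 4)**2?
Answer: -783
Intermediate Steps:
n(q) = 16 (n(q) = 4**2 = 16)
(n(-9) - 25)*87 = (16 - 25)*87 = -9*87 = -783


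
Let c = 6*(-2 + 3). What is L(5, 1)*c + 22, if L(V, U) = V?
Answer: 52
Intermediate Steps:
c = 6 (c = 6*1 = 6)
L(5, 1)*c + 22 = 5*6 + 22 = 30 + 22 = 52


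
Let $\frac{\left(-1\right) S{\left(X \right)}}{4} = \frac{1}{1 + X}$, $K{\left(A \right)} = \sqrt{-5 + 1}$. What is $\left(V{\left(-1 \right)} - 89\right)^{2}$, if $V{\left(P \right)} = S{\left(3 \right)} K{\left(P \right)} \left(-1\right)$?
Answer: $7917 - 356 i \approx 7917.0 - 356.0 i$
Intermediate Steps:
$K{\left(A \right)} = 2 i$ ($K{\left(A \right)} = \sqrt{-4} = 2 i$)
$S{\left(X \right)} = - \frac{4}{1 + X}$
$V{\left(P \right)} = 2 i$ ($V{\left(P \right)} = - \frac{4}{1 + 3} \cdot 2 i \left(-1\right) = - \frac{4}{4} \cdot 2 i \left(-1\right) = \left(-4\right) \frac{1}{4} \cdot 2 i \left(-1\right) = - 2 i \left(-1\right) = 2 i$)
$\left(V{\left(-1 \right)} - 89\right)^{2} = \left(2 i - 89\right)^{2} = \left(-89 + 2 i\right)^{2}$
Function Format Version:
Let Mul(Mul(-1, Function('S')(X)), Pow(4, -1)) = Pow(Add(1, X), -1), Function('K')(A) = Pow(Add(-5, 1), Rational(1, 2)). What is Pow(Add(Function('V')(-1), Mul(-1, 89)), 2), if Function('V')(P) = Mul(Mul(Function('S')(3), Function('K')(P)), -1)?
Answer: Add(7917, Mul(-356, I)) ≈ Add(7917.0, Mul(-356.00, I))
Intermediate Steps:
Function('K')(A) = Mul(2, I) (Function('K')(A) = Pow(-4, Rational(1, 2)) = Mul(2, I))
Function('S')(X) = Mul(-4, Pow(Add(1, X), -1))
Function('V')(P) = Mul(2, I) (Function('V')(P) = Mul(Mul(Mul(-4, Pow(Add(1, 3), -1)), Mul(2, I)), -1) = Mul(Mul(Mul(-4, Pow(4, -1)), Mul(2, I)), -1) = Mul(Mul(Mul(-4, Rational(1, 4)), Mul(2, I)), -1) = Mul(Mul(-1, Mul(2, I)), -1) = Mul(Mul(-2, I), -1) = Mul(2, I))
Pow(Add(Function('V')(-1), Mul(-1, 89)), 2) = Pow(Add(Mul(2, I), Mul(-1, 89)), 2) = Pow(Add(Mul(2, I), -89), 2) = Pow(Add(-89, Mul(2, I)), 2)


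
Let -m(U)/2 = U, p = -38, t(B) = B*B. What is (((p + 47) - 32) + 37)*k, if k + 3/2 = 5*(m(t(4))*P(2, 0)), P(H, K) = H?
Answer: -4501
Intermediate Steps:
t(B) = B²
m(U) = -2*U
k = -643/2 (k = -3/2 + 5*(-2*4²*2) = -3/2 + 5*(-2*16*2) = -3/2 + 5*(-32*2) = -3/2 + 5*(-64) = -3/2 - 320 = -643/2 ≈ -321.50)
(((p + 47) - 32) + 37)*k = (((-38 + 47) - 32) + 37)*(-643/2) = ((9 - 32) + 37)*(-643/2) = (-23 + 37)*(-643/2) = 14*(-643/2) = -4501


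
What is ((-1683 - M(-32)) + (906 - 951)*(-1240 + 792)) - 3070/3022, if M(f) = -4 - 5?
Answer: 27930811/1511 ≈ 18485.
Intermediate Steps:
M(f) = -9
((-1683 - M(-32)) + (906 - 951)*(-1240 + 792)) - 3070/3022 = ((-1683 - 1*(-9)) + (906 - 951)*(-1240 + 792)) - 3070/3022 = ((-1683 + 9) - 45*(-448)) - 3070*1/3022 = (-1674 + 20160) - 1535/1511 = 18486 - 1535/1511 = 27930811/1511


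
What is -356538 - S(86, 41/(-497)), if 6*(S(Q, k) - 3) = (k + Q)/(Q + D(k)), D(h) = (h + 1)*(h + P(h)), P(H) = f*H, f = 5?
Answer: -45203568471505/126783588 ≈ -3.5654e+5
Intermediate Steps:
P(H) = 5*H
D(h) = 6*h*(1 + h) (D(h) = (h + 1)*(h + 5*h) = (1 + h)*(6*h) = 6*h*(1 + h))
S(Q, k) = 3 + (Q + k)/(6*(Q + 6*k*(1 + k))) (S(Q, k) = 3 + ((k + Q)/(Q + 6*k*(1 + k)))/6 = 3 + ((Q + k)/(Q + 6*k*(1 + k)))/6 = 3 + (Q + k)/(6*(Q + 6*k*(1 + k))))
-356538 - S(86, 41/(-497)) = -356538 - (19*86 + 108*(41/(-497))² + 109*(41/(-497)))/(6*(86 + 6*(41/(-497)) + 6*(41/(-497))²)) = -356538 - (1634 + 108*(41*(-1/497))² + 109*(41*(-1/497)))/(6*(86 + 6*(41*(-1/497)) + 6*(41*(-1/497))²)) = -356538 - (1634 + 108*(-41/497)² + 109*(-41/497))/(6*(86 + 6*(-41/497) + 6*(-41/497)²)) = -356538 - (1634 + 108*(1681/247009) - 4469/497)/(6*(86 - 246/497 + 6*(1681/247009))) = -356538 - (1634 + 181548/247009 - 4469/497)/(6*(86 - 246/497 + 10086/247009)) = -356538 - 401573161/(6*21130598/247009*247009) = -356538 - 247009*401573161/(6*21130598*247009) = -356538 - 1*401573161/126783588 = -356538 - 401573161/126783588 = -45203568471505/126783588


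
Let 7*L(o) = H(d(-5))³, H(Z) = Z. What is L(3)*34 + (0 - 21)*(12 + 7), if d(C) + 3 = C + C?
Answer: -77491/7 ≈ -11070.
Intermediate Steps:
d(C) = -3 + 2*C (d(C) = -3 + (C + C) = -3 + 2*C)
L(o) = -2197/7 (L(o) = (-3 + 2*(-5))³/7 = (-3 - 10)³/7 = (⅐)*(-13)³ = (⅐)*(-2197) = -2197/7)
L(3)*34 + (0 - 21)*(12 + 7) = -2197/7*34 + (0 - 21)*(12 + 7) = -74698/7 - 21*19 = -74698/7 - 399 = -77491/7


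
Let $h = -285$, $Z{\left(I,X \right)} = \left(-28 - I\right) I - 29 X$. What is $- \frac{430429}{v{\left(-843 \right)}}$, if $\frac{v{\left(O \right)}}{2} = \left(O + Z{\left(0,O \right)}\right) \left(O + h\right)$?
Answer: $\frac{430429}{53250624} \approx 0.0080831$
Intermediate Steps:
$Z{\left(I,X \right)} = - 29 X + I \left(-28 - I\right)$ ($Z{\left(I,X \right)} = I \left(-28 - I\right) - 29 X = - 29 X + I \left(-28 - I\right)$)
$v{\left(O \right)} = - 56 O \left(-285 + O\right)$ ($v{\left(O \right)} = 2 \left(O - 29 O\right) \left(O - 285\right) = 2 \left(O - 29 O\right) \left(-285 + O\right) = 2 - 28 O \left(-285 + O\right) = 2 \left(- 28 O \left(-285 + O\right)\right) = - 56 O \left(-285 + O\right)$)
$- \frac{430429}{v{\left(-843 \right)}} = - \frac{430429}{56 \left(-843\right) \left(285 - -843\right)} = - \frac{430429}{56 \left(-843\right) \left(285 + 843\right)} = - \frac{430429}{56 \left(-843\right) 1128} = - \frac{430429}{-53250624} = \left(-430429\right) \left(- \frac{1}{53250624}\right) = \frac{430429}{53250624}$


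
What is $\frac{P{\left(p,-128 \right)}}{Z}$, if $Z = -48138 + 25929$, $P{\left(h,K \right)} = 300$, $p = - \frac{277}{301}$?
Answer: $- \frac{100}{7403} \approx -0.013508$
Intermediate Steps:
$p = - \frac{277}{301}$ ($p = \left(-277\right) \frac{1}{301} = - \frac{277}{301} \approx -0.92027$)
$Z = -22209$
$\frac{P{\left(p,-128 \right)}}{Z} = \frac{300}{-22209} = 300 \left(- \frac{1}{22209}\right) = - \frac{100}{7403}$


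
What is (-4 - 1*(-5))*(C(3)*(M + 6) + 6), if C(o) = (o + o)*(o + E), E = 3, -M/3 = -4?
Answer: 654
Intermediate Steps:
M = 12 (M = -3*(-4) = 12)
C(o) = 2*o*(3 + o) (C(o) = (o + o)*(o + 3) = (2*o)*(3 + o) = 2*o*(3 + o))
(-4 - 1*(-5))*(C(3)*(M + 6) + 6) = (-4 - 1*(-5))*((2*3*(3 + 3))*(12 + 6) + 6) = (-4 + 5)*((2*3*6)*18 + 6) = 1*(36*18 + 6) = 1*(648 + 6) = 1*654 = 654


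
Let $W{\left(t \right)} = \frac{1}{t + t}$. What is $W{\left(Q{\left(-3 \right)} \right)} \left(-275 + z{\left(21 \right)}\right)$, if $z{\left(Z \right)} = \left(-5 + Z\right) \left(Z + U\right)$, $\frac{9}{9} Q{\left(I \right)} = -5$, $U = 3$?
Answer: $- \frac{109}{10} \approx -10.9$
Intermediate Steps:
$Q{\left(I \right)} = -5$
$W{\left(t \right)} = \frac{1}{2 t}$
$z{\left(Z \right)} = \left(-5 + Z\right) \left(3 + Z\right)$ ($z{\left(Z \right)} = \left(-5 + Z\right) \left(Z + 3\right) = \left(-5 + Z\right) \left(3 + Z\right)$)
$W{\left(Q{\left(-3 \right)} \right)} \left(-275 + z{\left(21 \right)}\right) = \frac{1}{2 \left(-5\right)} \left(-275 - \left(57 - 441\right)\right) = \frac{1}{2} \left(- \frac{1}{5}\right) \left(-275 - -384\right) = - \frac{-275 + 384}{10} = \left(- \frac{1}{10}\right) 109 = - \frac{109}{10}$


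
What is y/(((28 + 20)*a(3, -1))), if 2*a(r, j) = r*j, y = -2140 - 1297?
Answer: 3437/72 ≈ 47.736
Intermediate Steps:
y = -3437
a(r, j) = j*r/2 (a(r, j) = (r*j)/2 = (j*r)/2 = j*r/2)
y/(((28 + 20)*a(3, -1))) = -3437*(-2/(3*(28 + 20))) = -3437/(48*(-3/2)) = -3437/(-72) = -3437*(-1/72) = 3437/72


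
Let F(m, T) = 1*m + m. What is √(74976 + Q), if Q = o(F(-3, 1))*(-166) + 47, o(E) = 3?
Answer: 5*√2981 ≈ 272.99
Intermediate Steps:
F(m, T) = 2*m (F(m, T) = m + m = 2*m)
Q = -451 (Q = 3*(-166) + 47 = -498 + 47 = -451)
√(74976 + Q) = √(74976 - 451) = √74525 = 5*√2981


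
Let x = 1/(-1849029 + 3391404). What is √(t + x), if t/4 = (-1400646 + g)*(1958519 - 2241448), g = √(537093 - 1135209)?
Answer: √(16759585662329787621855 - 23931222682005000*I*√149529)/102825 ≈ 1.259e+6 - 347.59*I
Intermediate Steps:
x = 1/1542375 ≈ 6.4835e-7
g = 2*I*√149529 (g = √(-598116) = 2*I*√149529 ≈ 773.38*I)
t = 1585133488536 - 2263432*I*√149529 (t = 4*((-1400646 + 2*I*√149529)*(1958519 - 2241448)) = 4*((-1400646 + 2*I*√149529)*(-282929)) = 4*(396283372134 - 565858*I*√149529) = 1585133488536 - 2263432*I*√149529 ≈ 1.5851e+12 - 8.7525e+8*I)
√(t + x) = √((1585133488536 - 2263432*I*√149529) + 1/1542375) = √(2444870264380713001/1542375 - 2263432*I*√149529)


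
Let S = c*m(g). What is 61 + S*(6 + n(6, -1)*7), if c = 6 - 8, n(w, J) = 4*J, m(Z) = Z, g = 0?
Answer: 61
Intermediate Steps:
c = -2
S = 0 (S = -2*0 = 0)
61 + S*(6 + n(6, -1)*7) = 61 + 0*(6 + (4*(-1))*7) = 61 + 0*(6 - 4*7) = 61 + 0*(6 - 28) = 61 + 0*(-22) = 61 + 0 = 61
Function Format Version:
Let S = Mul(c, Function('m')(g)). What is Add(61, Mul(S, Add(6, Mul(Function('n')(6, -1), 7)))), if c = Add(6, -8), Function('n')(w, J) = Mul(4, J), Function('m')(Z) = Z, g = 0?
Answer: 61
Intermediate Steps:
c = -2
S = 0 (S = Mul(-2, 0) = 0)
Add(61, Mul(S, Add(6, Mul(Function('n')(6, -1), 7)))) = Add(61, Mul(0, Add(6, Mul(Mul(4, -1), 7)))) = Add(61, Mul(0, Add(6, Mul(-4, 7)))) = Add(61, Mul(0, Add(6, -28))) = Add(61, Mul(0, -22)) = Add(61, 0) = 61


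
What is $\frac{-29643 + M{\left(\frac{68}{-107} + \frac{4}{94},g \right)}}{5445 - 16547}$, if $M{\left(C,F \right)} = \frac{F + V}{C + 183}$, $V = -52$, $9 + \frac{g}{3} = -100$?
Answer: $\frac{13597085483}{5092071075} \approx 2.6702$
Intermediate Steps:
$g = -327$ ($g = -27 + 3 \left(-100\right) = -27 - 300 = -327$)
$M{\left(C,F \right)} = \frac{-52 + F}{183 + C}$ ($M{\left(C,F \right)} = \frac{F - 52}{C + 183} = \frac{-52 + F}{183 + C}$)
$\frac{-29643 + M{\left(\frac{68}{-107} + \frac{4}{94},g \right)}}{5445 - 16547} = \frac{-29643 + \frac{-52 - 327}{183 + \left(\frac{68}{-107} + \frac{4}{94}\right)}}{5445 - 16547} = \frac{-29643 + \frac{1}{183 + \left(68 \left(- \frac{1}{107}\right) + 4 \cdot \frac{1}{94}\right)} \left(-379\right)}{-11102} = \left(-29643 + \frac{1}{183 + \left(- \frac{68}{107} + \frac{2}{47}\right)} \left(-379\right)\right) \left(- \frac{1}{11102}\right) = \left(-29643 + \frac{1}{183 - \frac{2982}{5029}} \left(-379\right)\right) \left(- \frac{1}{11102}\right) = \left(-29643 + \frac{1}{\frac{917325}{5029}} \left(-379\right)\right) \left(- \frac{1}{11102}\right) = \left(-29643 + \frac{5029}{917325} \left(-379\right)\right) \left(- \frac{1}{11102}\right) = \left(-29643 - \frac{1905991}{917325}\right) \left(- \frac{1}{11102}\right) = \left(- \frac{27194170966}{917325}\right) \left(- \frac{1}{11102}\right) = \frac{13597085483}{5092071075}$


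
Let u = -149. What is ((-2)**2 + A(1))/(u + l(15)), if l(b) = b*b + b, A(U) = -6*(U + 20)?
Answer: -122/91 ≈ -1.3407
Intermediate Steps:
A(U) = -120 - 6*U (A(U) = -6*(20 + U) = -120 - 6*U)
l(b) = b + b**2 (l(b) = b**2 + b = b + b**2)
((-2)**2 + A(1))/(u + l(15)) = ((-2)**2 + (-120 - 6*1))/(-149 + 15*(1 + 15)) = (4 + (-120 - 6))/(-149 + 15*16) = (4 - 126)/(-149 + 240) = -122/91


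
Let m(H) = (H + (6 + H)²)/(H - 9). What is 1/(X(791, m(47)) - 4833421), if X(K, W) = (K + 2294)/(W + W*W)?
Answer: -2066316/9987374033351 ≈ -2.0689e-7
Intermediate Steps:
m(H) = (H + (6 + H)²)/(-9 + H)
X(K, W) = (2294 + K)/(W + W²)
1/(X(791, m(47)) - 4833421) = 1/((2294 + 791)/((((47 + (6 + 47)²)/(-9 + 47)))*(1 + (47 + (6 + 47)²)/(-9 + 47))) - 4833421) = 1/(3085/(((47 + 53²)/38)*(1 + (47 + 53²)/38)) - 4833421) = 1/(3085/(((47 + 2809)/38)*(1 + (47 + 2809)/38)) - 4833421) = 1/(3085/(((1/38)*2856)*(1 + (1/38)*2856)) - 4833421) = 1/(3085/((1428/19)*(1 + 1428/19)) - 4833421) = 1/((19/1428)*3085/(1447/19) - 4833421) = 1/((19/1428)*(19/1447)*3085 - 4833421) = 1/(1113685/2066316 - 4833421) = 1/(-9987374033351/2066316) = -2066316/9987374033351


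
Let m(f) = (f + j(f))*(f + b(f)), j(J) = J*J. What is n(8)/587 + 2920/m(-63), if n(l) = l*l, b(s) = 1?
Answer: 3446242/35538741 ≈ 0.096971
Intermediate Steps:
n(l) = l**2
j(J) = J**2
m(f) = (1 + f)*(f + f**2) (m(f) = (f + f**2)*(f + 1) = (f + f**2)*(1 + f) = (1 + f)*(f + f**2))
n(8)/587 + 2920/m(-63) = 8**2/587 + 2920/((-63*(1 + (-63)**2 + 2*(-63)))) = 64*(1/587) + 2920/((-63*(1 + 3969 - 126))) = 64/587 + 2920/((-63*3844)) = 64/587 + 2920/(-242172) = 64/587 + 2920*(-1/242172) = 64/587 - 730/60543 = 3446242/35538741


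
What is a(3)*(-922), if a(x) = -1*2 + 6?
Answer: -3688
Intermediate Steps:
a(x) = 4 (a(x) = -2 + 6 = 4)
a(3)*(-922) = 4*(-922) = -3688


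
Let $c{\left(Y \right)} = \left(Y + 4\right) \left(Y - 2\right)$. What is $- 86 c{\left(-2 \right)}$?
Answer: $688$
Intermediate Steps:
$c{\left(Y \right)} = \left(-2 + Y\right) \left(4 + Y\right)$ ($c{\left(Y \right)} = \left(4 + Y\right) \left(-2 + Y\right) = \left(-2 + Y\right) \left(4 + Y\right)$)
$- 86 c{\left(-2 \right)} = - 86 \left(-8 + \left(-2\right)^{2} + 2 \left(-2\right)\right) = - 86 \left(-8 + 4 - 4\right) = \left(-86\right) \left(-8\right) = 688$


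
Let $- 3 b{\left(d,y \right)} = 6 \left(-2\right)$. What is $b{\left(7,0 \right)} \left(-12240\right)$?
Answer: $-48960$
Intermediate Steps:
$b{\left(d,y \right)} = 4$ ($b{\left(d,y \right)} = - \frac{6 \left(-2\right)}{3} = \left(- \frac{1}{3}\right) \left(-12\right) = 4$)
$b{\left(7,0 \right)} \left(-12240\right) = 4 \left(-12240\right) = -48960$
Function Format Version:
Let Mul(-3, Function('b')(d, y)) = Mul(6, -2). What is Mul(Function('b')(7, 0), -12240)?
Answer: -48960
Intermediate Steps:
Function('b')(d, y) = 4 (Function('b')(d, y) = Mul(Rational(-1, 3), Mul(6, -2)) = Mul(Rational(-1, 3), -12) = 4)
Mul(Function('b')(7, 0), -12240) = Mul(4, -12240) = -48960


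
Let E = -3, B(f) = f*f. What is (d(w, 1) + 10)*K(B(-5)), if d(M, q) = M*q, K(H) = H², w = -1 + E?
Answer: 3750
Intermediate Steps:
B(f) = f²
w = -4 (w = -1 - 3 = -4)
(d(w, 1) + 10)*K(B(-5)) = (-4*1 + 10)*((-5)²)² = (-4 + 10)*25² = 6*625 = 3750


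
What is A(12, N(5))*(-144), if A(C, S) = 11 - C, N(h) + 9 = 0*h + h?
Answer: 144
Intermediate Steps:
N(h) = -9 + h (N(h) = -9 + (0*h + h) = -9 + (0 + h) = -9 + h)
A(12, N(5))*(-144) = (11 - 1*12)*(-144) = (11 - 12)*(-144) = -1*(-144) = 144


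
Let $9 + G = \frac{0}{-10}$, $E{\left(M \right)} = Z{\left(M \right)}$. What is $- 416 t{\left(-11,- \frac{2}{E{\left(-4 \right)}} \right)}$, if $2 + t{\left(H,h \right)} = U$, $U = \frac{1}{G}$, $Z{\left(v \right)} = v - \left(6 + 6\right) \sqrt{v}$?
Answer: $\frac{7904}{9} \approx 878.22$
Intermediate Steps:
$Z{\left(v \right)} = v - 12 \sqrt{v}$
$E{\left(M \right)} = M - 12 \sqrt{M}$
$G = -9$ ($G = -9 + \frac{0}{-10} = -9 + 0 \left(- \frac{1}{10}\right) = -9 + 0 = -9$)
$U = - \frac{1}{9}$ ($U = \frac{1}{-9} = - \frac{1}{9} \approx -0.11111$)
$t{\left(H,h \right)} = - \frac{19}{9}$ ($t{\left(H,h \right)} = -2 - \frac{1}{9} = - \frac{19}{9}$)
$- 416 t{\left(-11,- \frac{2}{E{\left(-4 \right)}} \right)} = \left(-416\right) \left(- \frac{19}{9}\right) = \frac{7904}{9}$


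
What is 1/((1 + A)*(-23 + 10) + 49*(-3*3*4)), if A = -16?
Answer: -1/1569 ≈ -0.00063735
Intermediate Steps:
1/((1 + A)*(-23 + 10) + 49*(-3*3*4)) = 1/((1 - 16)*(-23 + 10) + 49*(-3*3*4)) = 1/(-15*(-13) + 49*(-9*4)) = 1/(195 + 49*(-36)) = 1/(195 - 1764) = 1/(-1569) = -1/1569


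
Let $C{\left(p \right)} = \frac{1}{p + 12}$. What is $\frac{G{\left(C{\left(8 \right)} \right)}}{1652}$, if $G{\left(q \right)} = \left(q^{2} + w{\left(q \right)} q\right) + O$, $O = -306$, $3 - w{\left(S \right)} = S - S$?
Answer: $- \frac{17477}{94400} \approx -0.18514$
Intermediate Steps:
$w{\left(S \right)} = 3$ ($w{\left(S \right)} = 3 - \left(S - S\right) = 3 - 0 = 3 + 0 = 3$)
$C{\left(p \right)} = \frac{1}{12 + p}$
$G{\left(q \right)} = -306 + q^{2} + 3 q$ ($G{\left(q \right)} = \left(q^{2} + 3 q\right) - 306 = -306 + q^{2} + 3 q$)
$\frac{G{\left(C{\left(8 \right)} \right)}}{1652} = \frac{-306 + \left(\frac{1}{12 + 8}\right)^{2} + \frac{3}{12 + 8}}{1652} = \left(-306 + \left(\frac{1}{20}\right)^{2} + \frac{3}{20}\right) \frac{1}{1652} = \left(-306 + \left(\frac{1}{20}\right)^{2} + 3 \cdot \frac{1}{20}\right) \frac{1}{1652} = \left(-306 + \frac{1}{400} + \frac{3}{20}\right) \frac{1}{1652} = \left(- \frac{122339}{400}\right) \frac{1}{1652} = - \frac{17477}{94400}$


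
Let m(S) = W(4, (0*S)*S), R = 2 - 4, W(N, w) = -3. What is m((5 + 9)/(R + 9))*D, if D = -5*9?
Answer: 135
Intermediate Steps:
D = -45
R = -2
m(S) = -3
m((5 + 9)/(R + 9))*D = -3*(-45) = 135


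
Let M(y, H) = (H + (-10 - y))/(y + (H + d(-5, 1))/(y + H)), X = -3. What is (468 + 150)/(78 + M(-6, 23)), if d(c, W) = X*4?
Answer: 56238/6775 ≈ 8.3008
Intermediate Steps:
d(c, W) = -12 (d(c, W) = -3*4 = -12)
M(y, H) = (-10 + H - y)/(y + (-12 + H)/(H + y)) (M(y, H) = (H + (-10 - y))/(y + (H - 12)/(y + H)) = (-10 + H - y)/(y + (-12 + H)/(H + y)))
(468 + 150)/(78 + M(-6, 23)) = (468 + 150)/(78 + (23² - 1*(-6)² - 10*23 - 10*(-6))/(-12 + 23 + (-6)² + 23*(-6))) = 618/(78 + (529 - 1*36 - 230 + 60)/(-12 + 23 + 36 - 138)) = 618/(78 + (529 - 36 - 230 + 60)/(-91)) = 618/(78 - 1/91*323) = 618/(78 - 323/91) = 618/(6775/91) = 618*(91/6775) = 56238/6775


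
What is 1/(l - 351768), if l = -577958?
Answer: -1/929726 ≈ -1.0756e-6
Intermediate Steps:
1/(l - 351768) = 1/(-577958 - 351768) = 1/(-929726) = -1/929726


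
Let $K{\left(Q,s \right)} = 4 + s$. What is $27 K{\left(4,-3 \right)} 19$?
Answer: $513$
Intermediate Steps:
$27 K{\left(4,-3 \right)} 19 = 27 \left(4 - 3\right) 19 = 27 \cdot 1 \cdot 19 = 27 \cdot 19 = 513$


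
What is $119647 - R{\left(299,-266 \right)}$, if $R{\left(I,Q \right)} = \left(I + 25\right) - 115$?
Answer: $119438$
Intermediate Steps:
$R{\left(I,Q \right)} = -90 + I$ ($R{\left(I,Q \right)} = \left(25 + I\right) - 115 = -90 + I$)
$119647 - R{\left(299,-266 \right)} = 119647 - \left(-90 + 299\right) = 119647 - 209 = 119438$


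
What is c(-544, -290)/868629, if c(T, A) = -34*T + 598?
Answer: 19094/868629 ≈ 0.021982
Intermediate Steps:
c(T, A) = 598 - 34*T
c(-544, -290)/868629 = (598 - 34*(-544))/868629 = (598 + 18496)*(1/868629) = 19094*(1/868629) = 19094/868629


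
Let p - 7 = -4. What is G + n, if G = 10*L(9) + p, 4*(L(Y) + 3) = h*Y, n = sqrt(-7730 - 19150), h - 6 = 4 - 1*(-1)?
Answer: 441/2 + 16*I*sqrt(105) ≈ 220.5 + 163.95*I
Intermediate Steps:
p = 3 (p = 7 - 4 = 3)
h = 11 (h = 6 + (4 - 1*(-1)) = 6 + (4 + 1) = 6 + 5 = 11)
n = 16*I*sqrt(105) (n = sqrt(-26880) = 16*I*sqrt(105) ≈ 163.95*I)
L(Y) = -3 + 11*Y/4 (L(Y) = -3 + (11*Y)/4 = -3 + 11*Y/4)
G = 441/2 (G = 10*(-3 + (11/4)*9) + 3 = 10*(-3 + 99/4) + 3 = 10*(87/4) + 3 = 435/2 + 3 = 441/2 ≈ 220.50)
G + n = 441/2 + 16*I*sqrt(105)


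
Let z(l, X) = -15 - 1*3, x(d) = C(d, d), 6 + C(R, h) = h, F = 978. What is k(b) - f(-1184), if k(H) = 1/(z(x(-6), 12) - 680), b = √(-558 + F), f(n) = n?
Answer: 826431/698 ≈ 1184.0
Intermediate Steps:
C(R, h) = -6 + h
x(d) = -6 + d
b = 2*√105 (b = √(-558 + 978) = √420 = 2*√105 ≈ 20.494)
z(l, X) = -18 (z(l, X) = -15 - 3 = -18)
k(H) = -1/698 (k(H) = 1/(-18 - 680) = 1/(-698) = -1/698)
k(b) - f(-1184) = -1/698 - 1*(-1184) = -1/698 + 1184 = 826431/698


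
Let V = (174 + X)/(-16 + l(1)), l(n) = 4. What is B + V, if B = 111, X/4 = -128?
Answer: 835/6 ≈ 139.17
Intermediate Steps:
X = -512 (X = 4*(-128) = -512)
V = 169/6 (V = (174 - 512)/(-16 + 4) = -338/(-12) = -338*(-1/12) = 169/6 ≈ 28.167)
B + V = 111 + 169/6 = 835/6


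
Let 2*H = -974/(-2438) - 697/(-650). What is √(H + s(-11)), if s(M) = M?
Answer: I*√257759489429/158470 ≈ 3.2038*I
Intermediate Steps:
H = 1166193/1584700 (H = (-974/(-2438) - 697/(-650))/2 = (-974*(-1/2438) - 697*(-1/650))/2 = (487/1219 + 697/650)/2 = (½)*(1166193/792350) = 1166193/1584700 ≈ 0.73591)
√(H + s(-11)) = √(1166193/1584700 - 11) = √(-16265507/1584700) = I*√257759489429/158470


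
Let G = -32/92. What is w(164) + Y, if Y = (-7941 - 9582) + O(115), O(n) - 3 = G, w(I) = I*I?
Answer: 215640/23 ≈ 9375.7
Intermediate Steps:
G = -8/23 (G = -32*1/92 = -8/23 ≈ -0.34783)
w(I) = I**2
O(n) = 61/23 (O(n) = 3 - 8/23 = 61/23)
Y = -402968/23 (Y = (-7941 - 9582) + 61/23 = -17523 + 61/23 = -402968/23 ≈ -17520.)
w(164) + Y = 164**2 - 402968/23 = 26896 - 402968/23 = 215640/23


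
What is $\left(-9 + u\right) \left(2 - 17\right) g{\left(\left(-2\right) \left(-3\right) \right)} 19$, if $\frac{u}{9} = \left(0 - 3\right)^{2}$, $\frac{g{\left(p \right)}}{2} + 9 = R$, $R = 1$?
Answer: $328320$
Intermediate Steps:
$g{\left(p \right)} = -16$ ($g{\left(p \right)} = -18 + 2 \cdot 1 = -18 + 2 = -16$)
$u = 81$ ($u = 9 \left(0 - 3\right)^{2} = 9 \left(-3\right)^{2} = 9 \cdot 9 = 81$)
$\left(-9 + u\right) \left(2 - 17\right) g{\left(\left(-2\right) \left(-3\right) \right)} 19 = \left(-9 + 81\right) \left(2 - 17\right) \left(-16\right) 19 = 72 \left(-15\right) \left(-16\right) 19 = \left(-1080\right) \left(-16\right) 19 = 17280 \cdot 19 = 328320$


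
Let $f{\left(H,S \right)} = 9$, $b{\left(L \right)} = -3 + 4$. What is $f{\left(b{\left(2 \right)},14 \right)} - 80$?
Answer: $-71$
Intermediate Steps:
$b{\left(L \right)} = 1$
$f{\left(b{\left(2 \right)},14 \right)} - 80 = 9 - 80 = -71$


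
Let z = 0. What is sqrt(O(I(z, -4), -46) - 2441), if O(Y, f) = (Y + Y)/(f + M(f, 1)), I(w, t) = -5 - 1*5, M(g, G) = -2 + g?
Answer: I*sqrt(5391699)/47 ≈ 49.404*I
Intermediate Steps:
I(w, t) = -10 (I(w, t) = -5 - 5 = -10)
O(Y, f) = 2*Y/(-2 + 2*f) (O(Y, f) = (Y + Y)/(f + (-2 + f)) = (2*Y)/(-2 + 2*f) = 2*Y/(-2 + 2*f))
sqrt(O(I(z, -4), -46) - 2441) = sqrt(-10/(-1 - 46) - 2441) = sqrt(-10/(-47) - 2441) = sqrt(-10*(-1/47) - 2441) = sqrt(10/47 - 2441) = sqrt(-114717/47) = I*sqrt(5391699)/47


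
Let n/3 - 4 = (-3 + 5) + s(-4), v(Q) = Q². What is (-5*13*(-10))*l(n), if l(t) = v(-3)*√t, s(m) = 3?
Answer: 17550*√3 ≈ 30398.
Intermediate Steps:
n = 27 (n = 12 + 3*((-3 + 5) + 3) = 12 + 3*(2 + 3) = 12 + 3*5 = 12 + 15 = 27)
l(t) = 9*√t (l(t) = (-3)²*√t = 9*√t)
(-5*13*(-10))*l(n) = (-5*13*(-10))*(9*√27) = (-65*(-10))*(9*(3*√3)) = 650*(27*√3) = 17550*√3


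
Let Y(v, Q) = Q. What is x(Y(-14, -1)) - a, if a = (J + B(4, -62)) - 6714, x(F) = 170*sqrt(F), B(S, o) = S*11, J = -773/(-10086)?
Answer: 67272847/10086 + 170*I ≈ 6669.9 + 170.0*I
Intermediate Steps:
J = 773/10086 (J = -773*(-1/10086) = 773/10086 ≈ 0.076641)
B(S, o) = 11*S
a = -67272847/10086 (a = (773/10086 + 11*4) - 6714 = (773/10086 + 44) - 6714 = 444557/10086 - 6714 = -67272847/10086 ≈ -6669.9)
x(Y(-14, -1)) - a = 170*sqrt(-1) - 1*(-67272847/10086) = 170*I + 67272847/10086 = 67272847/10086 + 170*I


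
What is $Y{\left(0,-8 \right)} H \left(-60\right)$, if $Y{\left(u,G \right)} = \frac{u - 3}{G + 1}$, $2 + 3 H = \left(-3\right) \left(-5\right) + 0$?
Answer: $- \frac{780}{7} \approx -111.43$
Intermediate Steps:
$H = \frac{13}{3}$ ($H = - \frac{2}{3} + \frac{\left(-3\right) \left(-5\right) + 0}{3} = - \frac{2}{3} + \frac{15 + 0}{3} = - \frac{2}{3} + \frac{1}{3} \cdot 15 = - \frac{2}{3} + 5 = \frac{13}{3} \approx 4.3333$)
$Y{\left(u,G \right)} = \frac{-3 + u}{1 + G}$
$Y{\left(0,-8 \right)} H \left(-60\right) = \frac{-3 + 0}{1 - 8} \cdot \frac{13}{3} \left(-60\right) = \frac{1}{-7} \left(-3\right) \frac{13}{3} \left(-60\right) = \left(- \frac{1}{7}\right) \left(-3\right) \frac{13}{3} \left(-60\right) = \frac{3}{7} \cdot \frac{13}{3} \left(-60\right) = \frac{13}{7} \left(-60\right) = - \frac{780}{7}$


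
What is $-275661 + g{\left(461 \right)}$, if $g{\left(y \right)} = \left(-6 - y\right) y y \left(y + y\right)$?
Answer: $-91506292715$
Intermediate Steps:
$g{\left(y \right)} = 2 y^{3} \left(-6 - y\right)$ ($g{\left(y \right)} = y \left(-6 - y\right) y 2 y = y \left(-6 - y\right) 2 y^{2} = 2 y^{3} \left(-6 - y\right)$)
$-275661 + g{\left(461 \right)} = -275661 + 2 \cdot 461^{3} \left(-6 - 461\right) = -275661 + 2 \cdot 97972181 \left(-6 - 461\right) = -275661 + 2 \cdot 97972181 \left(-467\right) = -275661 - 91506017054 = -91506292715$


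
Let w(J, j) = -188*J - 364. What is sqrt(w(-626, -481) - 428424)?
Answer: 10*I*sqrt(3111) ≈ 557.76*I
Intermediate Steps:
w(J, j) = -364 - 188*J
sqrt(w(-626, -481) - 428424) = sqrt((-364 - 188*(-626)) - 428424) = sqrt((-364 + 117688) - 428424) = sqrt(117324 - 428424) = sqrt(-311100) = 10*I*sqrt(3111)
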